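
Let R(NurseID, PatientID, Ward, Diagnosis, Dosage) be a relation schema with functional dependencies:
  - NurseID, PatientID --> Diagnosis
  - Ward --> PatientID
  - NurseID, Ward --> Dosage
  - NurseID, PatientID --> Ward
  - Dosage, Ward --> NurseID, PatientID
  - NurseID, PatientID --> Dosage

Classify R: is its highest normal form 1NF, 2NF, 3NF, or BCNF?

Candidate keys: {Dosage, Ward}, {NurseID, PatientID}, {NurseID, Ward}. Prime attributes: {Dosage, NurseID, PatientID, Ward}.
Ward --> PatientID breaks BCNF: {Ward}⁺ = {PatientID, Ward}, so {Ward} is not a superkey.
Since {PatientID} ⊆ prime attributes and every other non-superkey FD also has a prime right side, the schema is in 3NF.

3NF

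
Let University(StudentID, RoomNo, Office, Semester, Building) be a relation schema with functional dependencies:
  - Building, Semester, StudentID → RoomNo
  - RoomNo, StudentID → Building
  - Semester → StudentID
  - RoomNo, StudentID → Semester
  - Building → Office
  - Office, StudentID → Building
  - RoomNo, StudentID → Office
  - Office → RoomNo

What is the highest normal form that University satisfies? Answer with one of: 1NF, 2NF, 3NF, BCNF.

3NF

Candidate keys: {Building, Semester}, {Building, StudentID}, {Office, Semester}, {Office, StudentID}, {RoomNo, Semester}, {RoomNo, StudentID}. Prime attributes: {Building, Office, RoomNo, Semester, StudentID}.
Semester → StudentID: {Semester}⁺ = {Semester, StudentID}, which is not all of the attributes, so the left side is not a superkey — BCNF is violated.
But every attribute on its right side ({StudentID}) is prime, and the same holds for every other non-superkey FD, so 3NF still holds.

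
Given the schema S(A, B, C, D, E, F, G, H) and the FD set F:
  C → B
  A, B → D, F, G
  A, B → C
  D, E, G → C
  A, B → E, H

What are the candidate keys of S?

{A, B}, {A, C}, {A, D, E, G}

No FD produces {A}, so it must be in every candidate key.
{A, B}⁺ = {A, B, C, D, E, F, G, H}, which is every attribute, so {A, B} is a candidate key.
{A, C}⁺ = {A, B, C, D, E, F, G, H}, which is every attribute, so {A, C} is a candidate key.
{A, D, E, G}⁺ = {A, B, C, D, E, F, G, H}, which is every attribute, so {A, D, E, G} is a candidate key.
No proper subset of any of these is a key, and no other minimal superkey exists.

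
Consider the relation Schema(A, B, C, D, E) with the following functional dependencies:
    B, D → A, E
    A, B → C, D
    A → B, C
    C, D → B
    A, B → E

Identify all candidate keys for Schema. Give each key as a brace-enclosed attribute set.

{A} is a candidate key since {A}⁺ = {A, B, C, D, E} covers every attribute.
{B, D} is a candidate key since {B, D}⁺ = {A, B, C, D, E} covers every attribute.
{C, D} is a candidate key since {C, D}⁺ = {A, B, C, D, E} covers every attribute.
Any other superkey properly contains one of these, so there are no further candidate keys.

{A}, {B, D}, {C, D}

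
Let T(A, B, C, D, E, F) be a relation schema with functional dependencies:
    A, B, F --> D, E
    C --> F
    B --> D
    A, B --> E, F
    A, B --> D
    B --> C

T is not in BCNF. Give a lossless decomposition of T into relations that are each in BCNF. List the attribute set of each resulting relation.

Candidate key of the original relation: {A, B}.
Within {A, B, C, D, E, F}: {C}⁺ ∩ {A, B, C, D, E, F} = {C, F}, not the whole set, so C --> F violates BCNF; decompose into {C, F} and {A, B, C, D, E}.
{C, F} is in BCNF.
Within {A, B, C, D, E}: {B}⁺ ∩ {A, B, C, D, E} = {B, C, D}, not the whole set, so B --> C, D violates BCNF; decompose into {B, C, D} and {A, B, E}.
{B, C, D} is in BCNF.
{A, B, E} is in BCNF.

{A, B, E}; {B, C, D}; {C, F}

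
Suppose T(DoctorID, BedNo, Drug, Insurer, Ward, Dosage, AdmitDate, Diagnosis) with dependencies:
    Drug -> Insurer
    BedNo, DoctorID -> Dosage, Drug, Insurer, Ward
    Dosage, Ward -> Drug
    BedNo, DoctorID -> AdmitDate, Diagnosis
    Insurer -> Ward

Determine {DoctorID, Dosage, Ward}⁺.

{DoctorID, Dosage, Drug, Insurer, Ward}

Start with {DoctorID, Dosage, Ward}.
Dosage, Ward -> Drug applies; add {Drug} → now {DoctorID, Dosage, Drug, Ward}.
Drug -> Insurer applies; add {Insurer} → now {DoctorID, Dosage, Drug, Insurer, Ward}.
No further FD applies.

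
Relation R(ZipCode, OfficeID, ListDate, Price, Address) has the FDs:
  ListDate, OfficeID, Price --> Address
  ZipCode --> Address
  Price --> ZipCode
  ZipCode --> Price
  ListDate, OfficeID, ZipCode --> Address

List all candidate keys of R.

{ListDate, OfficeID, Price}, {ListDate, OfficeID, ZipCode}

No FD produces {ListDate, OfficeID}, so they must be in every candidate key.
Closure of {ListDate, OfficeID, Price} is {Address, ListDate, OfficeID, Price, ZipCode}, the whole schema; {ListDate, OfficeID, Price} is a candidate key.
Closure of {ListDate, OfficeID, ZipCode} is {Address, ListDate, OfficeID, Price, ZipCode}, the whole schema; {ListDate, OfficeID, ZipCode} is a candidate key.
No proper subset of any of these is a key, and no other minimal superkey exists.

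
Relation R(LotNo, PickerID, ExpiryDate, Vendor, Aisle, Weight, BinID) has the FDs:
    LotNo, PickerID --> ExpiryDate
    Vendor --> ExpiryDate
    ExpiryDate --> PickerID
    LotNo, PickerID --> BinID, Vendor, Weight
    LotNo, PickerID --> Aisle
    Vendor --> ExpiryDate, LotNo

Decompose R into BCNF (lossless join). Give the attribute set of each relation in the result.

{Aisle, BinID, ExpiryDate, LotNo, Vendor, Weight}; {ExpiryDate, PickerID}

Candidate keys of the original relation: {ExpiryDate, LotNo}, {LotNo, PickerID}, {Vendor}.
{Aisle, BinID, ExpiryDate, LotNo, PickerID, Vendor, Weight}: {ExpiryDate} determines {ExpiryDate, PickerID} here but is not a superkey — split on ExpiryDate --> PickerID, giving {ExpiryDate, PickerID} and {Aisle, BinID, ExpiryDate, LotNo, Vendor, Weight}.
{ExpiryDate, PickerID}: every determinant is a superkey — BCNF.
{Aisle, BinID, ExpiryDate, LotNo, Vendor, Weight}: every determinant is a superkey — BCNF.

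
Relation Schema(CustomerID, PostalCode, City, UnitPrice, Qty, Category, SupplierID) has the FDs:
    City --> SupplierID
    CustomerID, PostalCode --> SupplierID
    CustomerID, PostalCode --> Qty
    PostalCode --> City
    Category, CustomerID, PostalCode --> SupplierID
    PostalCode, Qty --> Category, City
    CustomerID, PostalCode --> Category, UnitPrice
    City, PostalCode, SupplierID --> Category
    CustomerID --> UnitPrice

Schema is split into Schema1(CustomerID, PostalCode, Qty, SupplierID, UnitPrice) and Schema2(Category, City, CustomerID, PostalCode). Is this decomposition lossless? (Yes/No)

The shared attributes are {CustomerID, PostalCode} and {CustomerID, PostalCode}⁺ = {Category, City, CustomerID, PostalCode, Qty, SupplierID, UnitPrice}.
Schema1 is contained in that closure, so Schema1 ∩ Schema2 --> Schema1 holds and the join is lossless.

Yes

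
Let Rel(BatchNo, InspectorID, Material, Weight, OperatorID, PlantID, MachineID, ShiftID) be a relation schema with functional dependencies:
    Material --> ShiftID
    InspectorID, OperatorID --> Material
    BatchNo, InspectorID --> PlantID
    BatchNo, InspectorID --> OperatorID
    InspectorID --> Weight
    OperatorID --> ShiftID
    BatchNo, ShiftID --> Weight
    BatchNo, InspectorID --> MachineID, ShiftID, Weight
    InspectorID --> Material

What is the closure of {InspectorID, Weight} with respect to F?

Start with {InspectorID, Weight}.
InspectorID --> Material applies; add {Material} → now {InspectorID, Material, Weight}.
Material --> ShiftID applies; add {ShiftID} → now {InspectorID, Material, ShiftID, Weight}.
No further FD applies.

{InspectorID, Material, ShiftID, Weight}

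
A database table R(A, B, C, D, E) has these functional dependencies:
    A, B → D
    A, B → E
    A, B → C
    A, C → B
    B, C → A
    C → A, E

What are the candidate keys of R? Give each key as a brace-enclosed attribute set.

{A, B}, {C}

{C} is a candidate key since {C}⁺ = {A, B, C, D, E} covers every attribute.
{A, B} is a candidate key since {A, B}⁺ = {A, B, C, D, E} covers every attribute.
These are minimal and exhaustive — every other superkey contains one of them.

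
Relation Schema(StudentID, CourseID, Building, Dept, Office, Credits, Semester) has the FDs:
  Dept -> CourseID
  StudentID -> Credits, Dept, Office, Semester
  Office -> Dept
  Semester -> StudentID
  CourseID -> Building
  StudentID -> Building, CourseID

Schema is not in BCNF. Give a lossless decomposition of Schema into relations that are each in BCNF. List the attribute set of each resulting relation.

Candidate keys of the original relation: {Semester}, {StudentID}.
{Building, CourseID, Credits, Dept, Office, Semester, StudentID}: {Dept} determines {Building, CourseID, Dept} here but is not a superkey — split on Dept -> Building, CourseID, giving {Building, CourseID, Dept} and {Credits, Dept, Office, Semester, StudentID}.
{Building, CourseID, Dept}: {CourseID} determines {Building, CourseID} here but is not a superkey — split on CourseID -> Building, giving {Building, CourseID} and {CourseID, Dept}.
{Building, CourseID} has no BCNF violation.
{CourseID, Dept} has no BCNF violation.
{Credits, Dept, Office, Semester, StudentID}: {Office} determines {Dept, Office} here but is not a superkey — split on Office -> Dept, giving {Dept, Office} and {Credits, Office, Semester, StudentID}.
{Dept, Office} has no BCNF violation.
{Credits, Office, Semester, StudentID} has no BCNF violation.

{Building, CourseID}; {CourseID, Dept}; {Credits, Office, Semester, StudentID}; {Dept, Office}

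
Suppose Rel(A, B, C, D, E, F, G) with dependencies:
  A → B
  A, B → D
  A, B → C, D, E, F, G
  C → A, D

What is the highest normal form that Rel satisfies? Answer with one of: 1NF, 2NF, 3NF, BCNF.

Candidate keys: {A}, {C}. Prime attributes: {A, C}.
The left-hand side of every FD is a superkey, so BCNF is satisfied.

BCNF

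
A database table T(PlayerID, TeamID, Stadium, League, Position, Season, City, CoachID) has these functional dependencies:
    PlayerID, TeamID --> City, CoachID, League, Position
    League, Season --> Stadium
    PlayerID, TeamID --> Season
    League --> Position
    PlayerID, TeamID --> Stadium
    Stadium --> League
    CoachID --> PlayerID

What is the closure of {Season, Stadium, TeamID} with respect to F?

Start with {Season, Stadium, TeamID}.
Stadium --> League applies; add {League} → now {League, Season, Stadium, TeamID}.
League --> Position applies; add {Position} → now {League, Position, Season, Stadium, TeamID}.
No further FD applies.

{League, Position, Season, Stadium, TeamID}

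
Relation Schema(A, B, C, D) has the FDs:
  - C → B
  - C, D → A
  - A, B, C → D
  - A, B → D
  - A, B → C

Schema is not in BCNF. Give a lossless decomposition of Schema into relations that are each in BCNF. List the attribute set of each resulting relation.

{A, C, D}; {B, C}

Candidate keys of the original relation: {A, B}, {A, C}, {C, D}.
{A, B, C, D}: {C} determines {B, C} here but is not a superkey — split on C → B, giving {B, C} and {A, C, D}.
{B, C} is in BCNF.
{A, C, D} is in BCNF.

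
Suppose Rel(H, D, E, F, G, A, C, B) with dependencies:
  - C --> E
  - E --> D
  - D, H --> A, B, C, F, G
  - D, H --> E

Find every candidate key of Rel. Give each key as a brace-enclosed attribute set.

Attributes never on any right-hand side: {H} — every candidate key must contain it.
Closure of {C, H} is {A, B, C, D, E, F, G, H}, the whole schema; {C, H} is a candidate key.
Closure of {D, H} is {A, B, C, D, E, F, G, H}, the whole schema; {D, H} is a candidate key.
Closure of {E, H} is {A, B, C, D, E, F, G, H}, the whole schema; {E, H} is a candidate key.
Any other superkey properly contains one of these, so there are no further candidate keys.

{C, H}, {D, H}, {E, H}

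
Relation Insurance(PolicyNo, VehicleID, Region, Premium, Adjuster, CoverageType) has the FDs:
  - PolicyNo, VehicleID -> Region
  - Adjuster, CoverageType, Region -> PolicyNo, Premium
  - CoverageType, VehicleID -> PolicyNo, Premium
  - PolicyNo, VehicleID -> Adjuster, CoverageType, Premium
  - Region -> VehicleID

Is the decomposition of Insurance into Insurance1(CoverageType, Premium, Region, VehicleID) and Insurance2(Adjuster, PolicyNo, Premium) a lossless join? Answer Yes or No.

Insurance1 ∩ Insurance2 = {Premium}; its closure under F is {Premium}.
Insurance1 ⊄ {Premium} and Insurance2 ⊄ {Premium}, so the split is lossy.

No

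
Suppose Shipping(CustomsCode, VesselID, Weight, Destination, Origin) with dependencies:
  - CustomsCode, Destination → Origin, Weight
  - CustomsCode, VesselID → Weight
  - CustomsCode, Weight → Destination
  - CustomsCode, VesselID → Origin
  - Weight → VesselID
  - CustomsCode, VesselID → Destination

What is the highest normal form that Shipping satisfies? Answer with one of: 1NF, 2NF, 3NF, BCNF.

3NF

Candidate keys: {CustomsCode, Destination}, {CustomsCode, VesselID}, {CustomsCode, Weight}. Prime attributes: {CustomsCode, Destination, VesselID, Weight}.
Weight → VesselID: {Weight}⁺ = {VesselID, Weight}, which is not all of the attributes, so the left side is not a superkey — BCNF is violated.
Since {VesselID} ⊆ prime attributes and every other non-superkey FD also has a prime right side, the schema is in 3NF.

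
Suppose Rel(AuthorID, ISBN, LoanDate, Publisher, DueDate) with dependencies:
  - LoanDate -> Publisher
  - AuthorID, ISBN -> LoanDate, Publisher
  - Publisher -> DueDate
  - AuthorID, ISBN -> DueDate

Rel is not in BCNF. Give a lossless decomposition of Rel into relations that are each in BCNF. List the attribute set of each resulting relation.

Candidate key of the original relation: {AuthorID, ISBN}.
In {AuthorID, DueDate, ISBN, LoanDate, Publisher}, {LoanDate} is not a superkey ({LoanDate}⁺ restricted to this set is {DueDate, LoanDate, Publisher}), so split on LoanDate -> DueDate, Publisher into {DueDate, LoanDate, Publisher} and {AuthorID, ISBN, LoanDate}.
In {DueDate, LoanDate, Publisher}, {Publisher} is not a superkey ({Publisher}⁺ restricted to this set is {DueDate, Publisher}), so split on Publisher -> DueDate into {DueDate, Publisher} and {LoanDate, Publisher}.
{DueDate, Publisher} has no BCNF violation.
{LoanDate, Publisher} has no BCNF violation.
{AuthorID, ISBN, LoanDate} has no BCNF violation.

{AuthorID, ISBN, LoanDate}; {DueDate, Publisher}; {LoanDate, Publisher}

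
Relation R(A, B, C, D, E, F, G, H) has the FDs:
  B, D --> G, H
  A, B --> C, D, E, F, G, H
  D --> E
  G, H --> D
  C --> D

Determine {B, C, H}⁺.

{B, C, D, E, G, H}

Start with {B, C, H}.
C --> D applies; add {D} → now {B, C, D, H}.
B, D --> G, H applies; add {G} → now {B, C, D, G, H}.
D --> E applies; add {E} → now {B, C, D, E, G, H}.
No further FD applies.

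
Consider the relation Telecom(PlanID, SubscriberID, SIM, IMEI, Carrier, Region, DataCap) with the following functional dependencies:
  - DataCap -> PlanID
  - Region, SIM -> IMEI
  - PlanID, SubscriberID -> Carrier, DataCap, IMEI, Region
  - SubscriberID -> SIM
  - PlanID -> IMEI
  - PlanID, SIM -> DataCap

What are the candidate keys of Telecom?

Attributes never on any right-hand side: {SubscriberID} — every candidate key must contain it.
{DataCap, SubscriberID}⁺ = {Carrier, DataCap, IMEI, PlanID, Region, SIM, SubscriberID}, which is every attribute, so {DataCap, SubscriberID} is a candidate key.
{PlanID, SubscriberID}⁺ = {Carrier, DataCap, IMEI, PlanID, Region, SIM, SubscriberID}, which is every attribute, so {PlanID, SubscriberID} is a candidate key.
These are minimal and exhaustive — every other superkey contains one of them.

{DataCap, SubscriberID}, {PlanID, SubscriberID}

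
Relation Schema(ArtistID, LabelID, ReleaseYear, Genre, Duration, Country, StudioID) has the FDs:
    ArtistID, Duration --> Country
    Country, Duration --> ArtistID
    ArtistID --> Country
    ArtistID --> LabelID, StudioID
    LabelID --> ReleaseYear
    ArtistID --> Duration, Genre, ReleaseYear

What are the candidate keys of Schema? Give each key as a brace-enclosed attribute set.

{ArtistID}, {Country, Duration}

{ArtistID}⁺ = {ArtistID, Country, Duration, Genre, LabelID, ReleaseYear, StudioID}, which is every attribute, so {ArtistID} is a candidate key.
{Country, Duration}⁺ = {ArtistID, Country, Duration, Genre, LabelID, ReleaseYear, StudioID}, which is every attribute, so {Country, Duration} is a candidate key.
No proper subset of any of these is a key, and no other minimal superkey exists.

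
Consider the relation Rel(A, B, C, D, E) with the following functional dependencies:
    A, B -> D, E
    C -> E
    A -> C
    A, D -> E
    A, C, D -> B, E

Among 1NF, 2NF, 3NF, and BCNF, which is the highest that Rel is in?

Candidate keys: {A, B}, {A, D}. Prime attributes: {A, B, D}.
For C -> E we have {C}⁺ = {C, E}; {C} is not a superkey, so BCNF fails.
Because {E} is non-prime and the left side of C -> E is not a superkey, the relation is not in 3NF.
Since {A} ⊂ {A, B} and {A}⁺ ⊇ {C, E} with {C, E} non-prime, there is a partial dependency; 2NF fails.

1NF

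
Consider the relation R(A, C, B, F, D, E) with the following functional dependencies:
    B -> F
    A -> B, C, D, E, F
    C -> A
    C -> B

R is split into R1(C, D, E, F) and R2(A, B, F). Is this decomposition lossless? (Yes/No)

R1 ∩ R2 = {F}; its closure under F is {F}.
Neither R1 nor R2 is contained in that closure, so the decomposition is lossy.

No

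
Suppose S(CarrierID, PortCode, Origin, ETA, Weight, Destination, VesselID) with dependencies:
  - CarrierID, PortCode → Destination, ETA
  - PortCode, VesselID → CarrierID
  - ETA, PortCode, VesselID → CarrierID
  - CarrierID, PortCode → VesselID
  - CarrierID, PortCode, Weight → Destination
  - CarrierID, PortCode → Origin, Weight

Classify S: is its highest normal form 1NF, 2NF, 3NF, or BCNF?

Candidate keys: {CarrierID, PortCode}, {PortCode, VesselID}. Prime attributes: {CarrierID, PortCode, VesselID}.
The left-hand side of every FD is a superkey, so BCNF is satisfied.

BCNF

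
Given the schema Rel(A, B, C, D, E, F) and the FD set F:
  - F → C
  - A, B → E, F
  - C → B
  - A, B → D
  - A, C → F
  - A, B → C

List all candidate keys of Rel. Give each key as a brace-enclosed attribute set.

{A, B}, {A, C}, {A, F}

No FD produces {A}, so it must be in every candidate key.
{A, B} is a candidate key since {A, B}⁺ = {A, B, C, D, E, F} covers every attribute.
{A, C} is a candidate key since {A, C}⁺ = {A, B, C, D, E, F} covers every attribute.
{A, F} is a candidate key since {A, F}⁺ = {A, B, C, D, E, F} covers every attribute.
No proper subset of any of these is a key, and no other minimal superkey exists.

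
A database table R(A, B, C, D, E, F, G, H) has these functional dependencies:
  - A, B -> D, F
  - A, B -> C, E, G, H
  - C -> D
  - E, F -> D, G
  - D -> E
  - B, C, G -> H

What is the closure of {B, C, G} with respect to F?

{B, C, D, E, G, H}

Start with {B, C, G}.
C -> D applies; add {D} → now {B, C, D, G}.
D -> E applies; add {E} → now {B, C, D, E, G}.
B, C, G -> H applies; add {H} → now {B, C, D, E, G, H}.
No further FD applies.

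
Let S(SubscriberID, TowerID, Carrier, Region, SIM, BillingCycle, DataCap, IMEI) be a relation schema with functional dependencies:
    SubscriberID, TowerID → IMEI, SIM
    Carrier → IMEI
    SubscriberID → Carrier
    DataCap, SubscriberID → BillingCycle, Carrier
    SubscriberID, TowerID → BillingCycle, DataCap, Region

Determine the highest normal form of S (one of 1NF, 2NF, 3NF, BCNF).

Candidate key: {SubscriberID, TowerID}. Prime attributes: {SubscriberID, TowerID}.
For Carrier → IMEI we have {Carrier}⁺ = {Carrier, IMEI}; {Carrier} is not a superkey, so BCNF fails.
Because {IMEI} is non-prime and the left side of Carrier → IMEI is not a superkey, the relation is not in 3NF.
Since {SubscriberID} ⊂ {SubscriberID, TowerID} and {SubscriberID}⁺ ⊇ {Carrier, IMEI} with {Carrier, IMEI} non-prime, there is a partial dependency; 2NF fails.

1NF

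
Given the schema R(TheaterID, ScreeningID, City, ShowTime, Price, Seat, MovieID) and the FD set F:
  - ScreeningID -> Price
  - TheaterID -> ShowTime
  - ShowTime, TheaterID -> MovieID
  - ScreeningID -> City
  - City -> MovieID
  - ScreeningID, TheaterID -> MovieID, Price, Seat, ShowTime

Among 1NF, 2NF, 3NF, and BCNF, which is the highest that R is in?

1NF

Candidate key: {ScreeningID, TheaterID}. Prime attributes: {ScreeningID, TheaterID}.
ScreeningID -> Price breaks BCNF: {ScreeningID}⁺ = {City, MovieID, Price, ScreeningID}, so {ScreeningID} is not a superkey.
ScreeningID -> Price has non-prime {Price} on the right and a non-superkey on the left, so 3NF fails.
Since {ScreeningID} ⊂ {ScreeningID, TheaterID} and {ScreeningID}⁺ ⊇ {City, MovieID, Price} with {City, MovieID, Price} non-prime, there is a partial dependency; 2NF fails.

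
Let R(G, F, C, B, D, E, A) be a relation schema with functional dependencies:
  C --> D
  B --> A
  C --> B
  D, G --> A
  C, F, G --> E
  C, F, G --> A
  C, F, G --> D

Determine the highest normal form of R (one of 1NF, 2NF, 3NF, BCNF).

1NF

Candidate key: {C, F, G}. Prime attributes: {C, F, G}.
C --> D: {C}⁺ = {A, B, C, D}, which is not all of the attributes, so the left side is not a superkey — BCNF is violated.
C --> D has non-prime {D} on the right and a non-superkey on the left, so 3NF fails.
The proper key subset {C} of {C, F, G} determines non-prime {A, B, D}, so the relation is not even in 2NF.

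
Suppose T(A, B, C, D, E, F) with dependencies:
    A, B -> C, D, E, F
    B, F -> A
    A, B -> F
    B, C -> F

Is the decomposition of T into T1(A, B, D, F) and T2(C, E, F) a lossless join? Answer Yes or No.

Common attributes: {F}; their closure is {F}.
T1 ⊄ {F} and T2 ⊄ {F}, so the split is lossy.

No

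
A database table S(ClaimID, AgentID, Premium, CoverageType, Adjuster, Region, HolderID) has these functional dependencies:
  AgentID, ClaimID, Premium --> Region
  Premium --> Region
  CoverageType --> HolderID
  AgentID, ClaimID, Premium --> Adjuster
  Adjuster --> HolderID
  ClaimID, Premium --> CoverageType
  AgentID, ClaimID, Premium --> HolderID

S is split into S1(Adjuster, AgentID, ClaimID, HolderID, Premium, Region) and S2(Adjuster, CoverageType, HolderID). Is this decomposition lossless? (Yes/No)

No

Common attributes: {Adjuster, HolderID}; their closure is {Adjuster, HolderID}.
Neither S1 nor S2 is contained in that closure, so the decomposition is lossy.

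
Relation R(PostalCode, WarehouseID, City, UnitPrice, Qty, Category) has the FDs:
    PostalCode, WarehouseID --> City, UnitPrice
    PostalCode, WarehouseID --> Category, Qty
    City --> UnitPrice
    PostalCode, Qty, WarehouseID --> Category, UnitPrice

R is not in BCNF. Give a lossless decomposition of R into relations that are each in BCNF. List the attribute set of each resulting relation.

{Category, City, PostalCode, Qty, WarehouseID}; {City, UnitPrice}

Candidate key of the original relation: {PostalCode, WarehouseID}.
Within {Category, City, PostalCode, Qty, UnitPrice, WarehouseID}: {City}⁺ ∩ {Category, City, PostalCode, Qty, UnitPrice, WarehouseID} = {City, UnitPrice}, not the whole set, so City --> UnitPrice violates BCNF; decompose into {City, UnitPrice} and {Category, City, PostalCode, Qty, WarehouseID}.
{City, UnitPrice} has no BCNF violation.
{Category, City, PostalCode, Qty, WarehouseID} has no BCNF violation.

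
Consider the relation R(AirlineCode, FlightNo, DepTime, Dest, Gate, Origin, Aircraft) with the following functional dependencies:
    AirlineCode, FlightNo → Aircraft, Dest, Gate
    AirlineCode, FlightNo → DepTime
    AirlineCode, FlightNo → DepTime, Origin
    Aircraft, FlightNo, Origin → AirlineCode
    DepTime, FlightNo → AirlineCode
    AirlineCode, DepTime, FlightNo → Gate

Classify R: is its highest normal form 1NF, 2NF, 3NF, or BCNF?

BCNF

Candidate keys: {Aircraft, FlightNo, Origin}, {AirlineCode, FlightNo}, {DepTime, FlightNo}. Prime attributes: {Aircraft, AirlineCode, DepTime, FlightNo, Origin}.
The left-hand side of every FD is a superkey, so BCNF is satisfied.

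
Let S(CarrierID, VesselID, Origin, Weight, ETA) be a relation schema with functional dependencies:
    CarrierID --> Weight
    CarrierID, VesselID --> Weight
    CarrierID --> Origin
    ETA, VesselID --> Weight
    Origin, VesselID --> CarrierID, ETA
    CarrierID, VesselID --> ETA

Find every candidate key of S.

No FD produces {VesselID}, so it must be in every candidate key.
{CarrierID, VesselID}⁺ = {CarrierID, ETA, Origin, VesselID, Weight} — all of the relation — so {CarrierID, VesselID} is a candidate key.
{Origin, VesselID}⁺ = {CarrierID, ETA, Origin, VesselID, Weight} — all of the relation — so {Origin, VesselID} is a candidate key.
No proper subset of any of these is a key, and no other minimal superkey exists.

{CarrierID, VesselID}, {Origin, VesselID}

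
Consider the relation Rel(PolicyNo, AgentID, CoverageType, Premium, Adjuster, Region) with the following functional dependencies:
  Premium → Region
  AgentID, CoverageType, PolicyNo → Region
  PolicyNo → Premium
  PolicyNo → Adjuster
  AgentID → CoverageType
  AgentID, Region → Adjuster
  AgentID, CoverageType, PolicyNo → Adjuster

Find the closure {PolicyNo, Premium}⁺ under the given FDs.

Start with {PolicyNo, Premium}.
Premium → Region applies; add {Region} → now {PolicyNo, Premium, Region}.
PolicyNo → Adjuster applies; add {Adjuster} → now {Adjuster, PolicyNo, Premium, Region}.
No further FD applies.

{Adjuster, PolicyNo, Premium, Region}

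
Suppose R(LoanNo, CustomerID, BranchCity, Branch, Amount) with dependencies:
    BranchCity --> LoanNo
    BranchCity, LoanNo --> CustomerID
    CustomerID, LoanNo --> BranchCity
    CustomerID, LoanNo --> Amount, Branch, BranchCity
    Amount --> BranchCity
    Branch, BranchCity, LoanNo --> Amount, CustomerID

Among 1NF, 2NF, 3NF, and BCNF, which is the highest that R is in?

BCNF

Candidate keys: {Amount}, {BranchCity}, {CustomerID, LoanNo}. Prime attributes: {Amount, BranchCity, CustomerID, LoanNo}.
Every FD has a superkey on the left, so the relation is in BCNF.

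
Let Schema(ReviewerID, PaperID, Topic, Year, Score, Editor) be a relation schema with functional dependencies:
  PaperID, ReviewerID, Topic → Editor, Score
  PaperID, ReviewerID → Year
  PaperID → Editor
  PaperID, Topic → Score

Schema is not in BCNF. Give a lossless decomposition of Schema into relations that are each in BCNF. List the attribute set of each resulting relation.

Candidate key of the original relation: {PaperID, ReviewerID, Topic}.
In {Editor, PaperID, ReviewerID, Score, Topic, Year}, {PaperID, ReviewerID} is not a superkey ({PaperID, ReviewerID}⁺ restricted to this set is {Editor, PaperID, ReviewerID, Year}), so split on PaperID, ReviewerID → Editor, Year into {Editor, PaperID, ReviewerID, Year} and {PaperID, ReviewerID, Score, Topic}.
In {Editor, PaperID, ReviewerID, Year}, {PaperID} is not a superkey ({PaperID}⁺ restricted to this set is {Editor, PaperID}), so split on PaperID → Editor into {Editor, PaperID} and {PaperID, ReviewerID, Year}.
{Editor, PaperID} is in BCNF.
{PaperID, ReviewerID, Year} is in BCNF.
In {PaperID, ReviewerID, Score, Topic}, {PaperID, Topic} is not a superkey ({PaperID, Topic}⁺ restricted to this set is {PaperID, Score, Topic}), so split on PaperID, Topic → Score into {PaperID, Score, Topic} and {PaperID, ReviewerID, Topic}.
{PaperID, Score, Topic} is in BCNF.
{PaperID, ReviewerID, Topic} is in BCNF.

{Editor, PaperID}; {PaperID, ReviewerID, Topic}; {PaperID, ReviewerID, Year}; {PaperID, Score, Topic}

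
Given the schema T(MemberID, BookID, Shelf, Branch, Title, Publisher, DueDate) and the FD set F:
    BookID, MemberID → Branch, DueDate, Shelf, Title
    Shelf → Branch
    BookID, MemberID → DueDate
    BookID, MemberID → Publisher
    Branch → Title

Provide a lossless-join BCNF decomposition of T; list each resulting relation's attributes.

Candidate key of the original relation: {BookID, MemberID}.
Within {BookID, Branch, DueDate, MemberID, Publisher, Shelf, Title}: {Shelf}⁺ ∩ {BookID, Branch, DueDate, MemberID, Publisher, Shelf, Title} = {Branch, Shelf, Title}, not the whole set, so Shelf → Branch, Title violates BCNF; decompose into {Branch, Shelf, Title} and {BookID, DueDate, MemberID, Publisher, Shelf}.
Within {Branch, Shelf, Title}: {Branch}⁺ ∩ {Branch, Shelf, Title} = {Branch, Title}, not the whole set, so Branch → Title violates BCNF; decompose into {Branch, Title} and {Branch, Shelf}.
{Branch, Title} is in BCNF.
{Branch, Shelf} is in BCNF.
{BookID, DueDate, MemberID, Publisher, Shelf} is in BCNF.

{BookID, DueDate, MemberID, Publisher, Shelf}; {Branch, Shelf}; {Branch, Title}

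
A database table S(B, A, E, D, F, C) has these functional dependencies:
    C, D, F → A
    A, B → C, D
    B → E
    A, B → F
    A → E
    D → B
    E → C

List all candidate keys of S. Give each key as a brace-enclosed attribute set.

{A, B}⁺ = {A, B, C, D, E, F}, which is every attribute, so {A, B} is a candidate key.
{A, D}⁺ = {A, B, C, D, E, F}, which is every attribute, so {A, D} is a candidate key.
{D, F}⁺ = {A, B, C, D, E, F}, which is every attribute, so {D, F} is a candidate key.
These are minimal and exhaustive — every other superkey contains one of them.

{A, B}, {A, D}, {D, F}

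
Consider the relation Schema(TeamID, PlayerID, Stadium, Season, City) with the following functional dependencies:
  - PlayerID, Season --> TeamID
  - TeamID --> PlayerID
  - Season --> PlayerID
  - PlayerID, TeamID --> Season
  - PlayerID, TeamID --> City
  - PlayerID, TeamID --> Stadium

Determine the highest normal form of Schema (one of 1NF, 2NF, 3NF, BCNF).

Candidate keys: {Season}, {TeamID}. Prime attributes: {Season, TeamID}.
The left-hand side of every FD is a superkey, so BCNF is satisfied.

BCNF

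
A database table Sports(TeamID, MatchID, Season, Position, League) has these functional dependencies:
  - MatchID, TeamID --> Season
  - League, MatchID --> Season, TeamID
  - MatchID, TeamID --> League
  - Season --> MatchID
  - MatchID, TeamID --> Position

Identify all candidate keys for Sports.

Closure of {League, MatchID} is {League, MatchID, Position, Season, TeamID}, the whole schema; {League, MatchID} is a candidate key.
Closure of {League, Season} is {League, MatchID, Position, Season, TeamID}, the whole schema; {League, Season} is a candidate key.
Closure of {MatchID, TeamID} is {League, MatchID, Position, Season, TeamID}, the whole schema; {MatchID, TeamID} is a candidate key.
Closure of {Season, TeamID} is {League, MatchID, Position, Season, TeamID}, the whole schema; {Season, TeamID} is a candidate key.
Any other superkey properly contains one of these, so there are no further candidate keys.

{League, MatchID}, {League, Season}, {MatchID, TeamID}, {Season, TeamID}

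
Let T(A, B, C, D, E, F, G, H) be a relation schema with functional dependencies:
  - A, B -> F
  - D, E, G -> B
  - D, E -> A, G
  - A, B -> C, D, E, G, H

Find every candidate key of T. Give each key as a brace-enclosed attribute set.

{A, B}⁺ = {A, B, C, D, E, F, G, H} — all of the relation — so {A, B} is a candidate key.
{D, E}⁺ = {A, B, C, D, E, F, G, H} — all of the relation — so {D, E} is a candidate key.
These are minimal and exhaustive — every other superkey contains one of them.

{A, B}, {D, E}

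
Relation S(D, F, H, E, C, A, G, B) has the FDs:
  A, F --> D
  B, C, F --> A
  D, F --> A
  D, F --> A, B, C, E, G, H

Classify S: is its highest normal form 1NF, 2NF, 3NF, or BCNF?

Candidate keys: {A, F}, {B, C, F}, {D, F}. Prime attributes: {A, B, C, D, F}.
Every FD has a superkey on the left, so the relation is in BCNF.

BCNF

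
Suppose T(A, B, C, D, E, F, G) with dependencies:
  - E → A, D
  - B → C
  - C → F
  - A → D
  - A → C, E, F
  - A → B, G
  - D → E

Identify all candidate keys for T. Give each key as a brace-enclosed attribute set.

{A}⁺ = {A, B, C, D, E, F, G} — all of the relation — so {A} is a candidate key.
{D}⁺ = {A, B, C, D, E, F, G} — all of the relation — so {D} is a candidate key.
{E}⁺ = {A, B, C, D, E, F, G} — all of the relation — so {E} is a candidate key.
Any other superkey properly contains one of these, so there are no further candidate keys.

{A}, {D}, {E}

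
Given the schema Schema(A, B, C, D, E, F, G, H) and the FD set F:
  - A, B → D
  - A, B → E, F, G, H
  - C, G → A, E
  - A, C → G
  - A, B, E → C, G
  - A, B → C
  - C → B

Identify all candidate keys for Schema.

{A, B}, {A, C}, {C, G}

{A, B}⁺ = {A, B, C, D, E, F, G, H} — all of the relation — so {A, B} is a candidate key.
{A, C}⁺ = {A, B, C, D, E, F, G, H} — all of the relation — so {A, C} is a candidate key.
{C, G}⁺ = {A, B, C, D, E, F, G, H} — all of the relation — so {C, G} is a candidate key.
Any other superkey properly contains one of these, so there are no further candidate keys.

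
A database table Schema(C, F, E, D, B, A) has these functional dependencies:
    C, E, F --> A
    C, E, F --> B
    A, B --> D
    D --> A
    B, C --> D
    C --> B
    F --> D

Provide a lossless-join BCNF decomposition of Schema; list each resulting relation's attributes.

{A, B, C}; {A, D}; {B, D}; {C, E, F}

Candidate key of the original relation: {C, E, F}.
Within {A, B, C, D, E, F}: {A, B}⁺ ∩ {A, B, C, D, E, F} = {A, B, D}, not the whole set, so A, B --> D violates BCNF; decompose into {A, B, D} and {A, B, C, E, F}.
Within {A, B, D}: {D}⁺ ∩ {A, B, D} = {A, D}, not the whole set, so D --> A violates BCNF; decompose into {A, D} and {B, D}.
{A, D} is in BCNF.
{B, D} is in BCNF.
Within {A, B, C, E, F}: {B, C}⁺ ∩ {A, B, C, E, F} = {A, B, C}, not the whole set, so B, C --> A violates BCNF; decompose into {A, B, C} and {B, C, E, F}.
{A, B, C} is in BCNF.
Within {B, C, E, F}: {C}⁺ ∩ {B, C, E, F} = {B, C}, not the whole set, so C --> B violates BCNF; decompose into {B, C} and {C, E, F}.
{B, C} is in BCNF.
{C, E, F} is in BCNF.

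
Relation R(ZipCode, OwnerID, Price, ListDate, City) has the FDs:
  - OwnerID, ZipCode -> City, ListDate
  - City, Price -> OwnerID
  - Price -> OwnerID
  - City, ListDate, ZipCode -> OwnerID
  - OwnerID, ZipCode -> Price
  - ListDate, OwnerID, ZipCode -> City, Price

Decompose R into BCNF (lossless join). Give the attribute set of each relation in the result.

Candidate keys of the original relation: {City, ListDate, ZipCode}, {OwnerID, ZipCode}, {Price, ZipCode}.
{City, ListDate, OwnerID, Price, ZipCode}: {City, Price} determines {City, OwnerID, Price} here but is not a superkey — split on City, Price -> OwnerID, giving {City, OwnerID, Price} and {City, ListDate, Price, ZipCode}.
{City, OwnerID, Price}: {Price} determines {OwnerID, Price} here but is not a superkey — split on Price -> OwnerID, giving {OwnerID, Price} and {City, Price}.
{OwnerID, Price} has no BCNF violation.
{City, Price} has no BCNF violation.
{City, ListDate, Price, ZipCode} has no BCNF violation.

{City, ListDate, Price, ZipCode}; {OwnerID, Price}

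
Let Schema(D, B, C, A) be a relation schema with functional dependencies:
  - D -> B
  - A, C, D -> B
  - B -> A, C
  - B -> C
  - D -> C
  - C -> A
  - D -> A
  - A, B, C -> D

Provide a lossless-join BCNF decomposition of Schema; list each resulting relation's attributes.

{A, C}; {B, C, D}

Candidate keys of the original relation: {B}, {D}.
{A, B, C, D}: {C} determines {A, C} here but is not a superkey — split on C -> A, giving {A, C} and {B, C, D}.
{A, C} is in BCNF.
{B, C, D} is in BCNF.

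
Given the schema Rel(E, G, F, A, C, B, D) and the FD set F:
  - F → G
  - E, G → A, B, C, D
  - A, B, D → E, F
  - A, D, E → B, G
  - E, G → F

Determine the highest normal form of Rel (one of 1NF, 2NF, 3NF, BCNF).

3NF

Candidate keys: {A, B, D}, {A, D, E}, {E, F}, {E, G}. Prime attributes: {A, B, D, E, F, G}.
F → G breaks BCNF: {F}⁺ = {F, G}, so {F} is not a superkey.
But every attribute on its right side ({G}) is prime, and the same holds for every other non-superkey FD, so 3NF still holds.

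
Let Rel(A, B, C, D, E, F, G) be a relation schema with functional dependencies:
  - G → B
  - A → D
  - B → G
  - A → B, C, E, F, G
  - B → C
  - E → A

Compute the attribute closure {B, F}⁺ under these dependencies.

{B, C, F, G}

Start with {B, F}.
B → G applies; add {G} → now {B, F, G}.
B → C applies; add {C} → now {B, C, F, G}.
No further FD applies.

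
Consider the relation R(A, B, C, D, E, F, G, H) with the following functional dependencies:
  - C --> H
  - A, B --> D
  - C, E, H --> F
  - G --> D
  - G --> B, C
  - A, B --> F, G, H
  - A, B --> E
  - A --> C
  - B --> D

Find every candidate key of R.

Attributes never on any right-hand side: {A} — every candidate key must contain it.
{A, B}⁺ = {A, B, C, D, E, F, G, H} — all of the relation — so {A, B} is a candidate key.
{A, G}⁺ = {A, B, C, D, E, F, G, H} — all of the relation — so {A, G} is a candidate key.
Any other superkey properly contains one of these, so there are no further candidate keys.

{A, B}, {A, G}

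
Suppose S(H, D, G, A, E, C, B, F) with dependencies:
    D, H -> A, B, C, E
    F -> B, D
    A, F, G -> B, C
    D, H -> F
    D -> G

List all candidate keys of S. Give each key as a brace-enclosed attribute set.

No FD produces {H}, so it must be in every candidate key.
Closure of {D, H} is {A, B, C, D, E, F, G, H}, the whole schema; {D, H} is a candidate key.
Closure of {F, H} is {A, B, C, D, E, F, G, H}, the whole schema; {F, H} is a candidate key.
These are minimal and exhaustive — every other superkey contains one of them.

{D, H}, {F, H}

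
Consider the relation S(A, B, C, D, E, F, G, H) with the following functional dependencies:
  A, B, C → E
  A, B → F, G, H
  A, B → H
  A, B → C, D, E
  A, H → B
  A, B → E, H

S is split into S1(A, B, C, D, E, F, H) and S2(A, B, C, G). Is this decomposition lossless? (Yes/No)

The shared attributes are {A, B, C} and {A, B, C}⁺ = {A, B, C, D, E, F, G, H}.
S1 is contained in that closure, so S1 ∩ S2 → S1 holds and the join is lossless.

Yes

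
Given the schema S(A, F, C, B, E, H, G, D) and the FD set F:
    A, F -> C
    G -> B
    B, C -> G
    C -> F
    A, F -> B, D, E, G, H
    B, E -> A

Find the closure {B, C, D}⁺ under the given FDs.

Start with {B, C, D}.
B, C -> G applies; add {G} → now {B, C, D, G}.
C -> F applies; add {F} → now {B, C, D, F, G}.
No further FD applies.

{B, C, D, F, G}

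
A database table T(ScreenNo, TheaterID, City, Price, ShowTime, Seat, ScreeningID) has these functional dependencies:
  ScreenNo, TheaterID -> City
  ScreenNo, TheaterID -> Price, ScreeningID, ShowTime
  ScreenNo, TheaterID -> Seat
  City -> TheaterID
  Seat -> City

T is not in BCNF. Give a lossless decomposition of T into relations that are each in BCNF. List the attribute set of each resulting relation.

{City, Seat}; {City, TheaterID}; {Price, ScreenNo, ScreeningID, Seat, ShowTime}

Candidate keys of the original relation: {City, ScreenNo}, {ScreenNo, Seat}, {ScreenNo, TheaterID}.
{City, Price, ScreenNo, ScreeningID, Seat, ShowTime, TheaterID}: {City} determines {City, TheaterID} here but is not a superkey — split on City -> TheaterID, giving {City, TheaterID} and {City, Price, ScreenNo, ScreeningID, Seat, ShowTime}.
{City, TheaterID}: every determinant is a superkey — BCNF.
{City, Price, ScreenNo, ScreeningID, Seat, ShowTime}: {Seat} determines {City, Seat} here but is not a superkey — split on Seat -> City, giving {City, Seat} and {Price, ScreenNo, ScreeningID, Seat, ShowTime}.
{City, Seat}: every determinant is a superkey — BCNF.
{Price, ScreenNo, ScreeningID, Seat, ShowTime}: every determinant is a superkey — BCNF.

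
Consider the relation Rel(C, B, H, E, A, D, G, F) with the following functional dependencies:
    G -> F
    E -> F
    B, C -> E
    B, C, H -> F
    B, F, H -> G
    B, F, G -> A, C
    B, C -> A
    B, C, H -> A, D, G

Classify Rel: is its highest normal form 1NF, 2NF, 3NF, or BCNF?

1NF

Candidate keys: {B, C, H}, {B, E, H}, {B, F, H}, {B, G, H}. Prime attributes: {B, C, E, F, G, H}.
G -> F: {G}⁺ = {F, G}, which is not all of the attributes, so the left side is not a superkey — BCNF is violated.
B, F, G -> A, C determines the non-prime attribute {A} from a non-superkey — 3NF is violated.
Since {B, C} ⊂ {B, C, H} and {B, C}⁺ ⊇ {A} with {A} non-prime, there is a partial dependency; 2NF fails.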